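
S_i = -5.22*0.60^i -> [-5.22, -3.13, -1.88, -1.13, -0.68]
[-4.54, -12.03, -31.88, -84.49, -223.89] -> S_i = -4.54*2.65^i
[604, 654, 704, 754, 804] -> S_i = 604 + 50*i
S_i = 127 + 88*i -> [127, 215, 303, 391, 479]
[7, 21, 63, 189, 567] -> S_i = 7*3^i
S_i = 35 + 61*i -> [35, 96, 157, 218, 279]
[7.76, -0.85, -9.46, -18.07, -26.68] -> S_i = 7.76 + -8.61*i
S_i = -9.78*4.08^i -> [-9.78, -39.9, -162.8, -664.23, -2710.06]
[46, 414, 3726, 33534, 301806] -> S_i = 46*9^i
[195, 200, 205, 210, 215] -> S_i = 195 + 5*i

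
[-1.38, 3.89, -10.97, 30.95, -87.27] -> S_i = -1.38*(-2.82)^i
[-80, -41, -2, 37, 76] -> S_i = -80 + 39*i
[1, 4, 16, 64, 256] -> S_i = 1*4^i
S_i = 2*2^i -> [2, 4, 8, 16, 32]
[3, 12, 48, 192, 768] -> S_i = 3*4^i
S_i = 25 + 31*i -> [25, 56, 87, 118, 149]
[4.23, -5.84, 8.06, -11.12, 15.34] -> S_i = 4.23*(-1.38)^i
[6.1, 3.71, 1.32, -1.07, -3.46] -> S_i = 6.10 + -2.39*i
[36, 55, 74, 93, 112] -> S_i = 36 + 19*i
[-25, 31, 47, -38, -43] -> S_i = Random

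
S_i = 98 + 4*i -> [98, 102, 106, 110, 114]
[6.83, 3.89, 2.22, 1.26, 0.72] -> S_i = 6.83*0.57^i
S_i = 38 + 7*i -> [38, 45, 52, 59, 66]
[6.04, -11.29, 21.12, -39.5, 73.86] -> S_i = 6.04*(-1.87)^i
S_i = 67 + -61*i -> [67, 6, -55, -116, -177]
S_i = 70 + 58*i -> [70, 128, 186, 244, 302]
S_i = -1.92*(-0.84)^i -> [-1.92, 1.61, -1.35, 1.14, -0.96]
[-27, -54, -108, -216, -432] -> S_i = -27*2^i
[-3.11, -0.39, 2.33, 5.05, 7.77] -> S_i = -3.11 + 2.72*i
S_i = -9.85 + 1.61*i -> [-9.85, -8.24, -6.63, -5.02, -3.41]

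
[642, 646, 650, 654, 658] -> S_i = 642 + 4*i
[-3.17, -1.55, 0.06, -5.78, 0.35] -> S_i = Random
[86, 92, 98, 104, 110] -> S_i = 86 + 6*i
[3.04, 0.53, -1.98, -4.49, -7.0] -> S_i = 3.04 + -2.51*i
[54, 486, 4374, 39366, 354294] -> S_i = 54*9^i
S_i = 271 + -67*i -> [271, 204, 137, 70, 3]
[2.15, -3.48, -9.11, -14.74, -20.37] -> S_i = 2.15 + -5.63*i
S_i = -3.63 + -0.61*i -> [-3.63, -4.24, -4.85, -5.46, -6.07]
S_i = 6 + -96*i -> [6, -90, -186, -282, -378]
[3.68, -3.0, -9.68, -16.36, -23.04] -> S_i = 3.68 + -6.68*i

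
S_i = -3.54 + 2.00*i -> [-3.54, -1.54, 0.46, 2.46, 4.46]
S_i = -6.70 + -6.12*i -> [-6.7, -12.82, -18.94, -25.06, -31.18]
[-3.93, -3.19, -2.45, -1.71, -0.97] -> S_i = -3.93 + 0.74*i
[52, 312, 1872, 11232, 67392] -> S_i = 52*6^i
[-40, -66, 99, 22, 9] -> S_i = Random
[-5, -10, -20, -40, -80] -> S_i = -5*2^i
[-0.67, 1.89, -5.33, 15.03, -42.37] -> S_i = -0.67*(-2.82)^i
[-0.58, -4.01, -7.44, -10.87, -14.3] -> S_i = -0.58 + -3.43*i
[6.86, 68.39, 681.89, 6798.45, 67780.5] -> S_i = 6.86*9.97^i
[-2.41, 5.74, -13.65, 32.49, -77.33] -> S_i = -2.41*(-2.38)^i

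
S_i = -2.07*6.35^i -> [-2.07, -13.14, -83.47, -530.02, -3365.62]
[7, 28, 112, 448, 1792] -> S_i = 7*4^i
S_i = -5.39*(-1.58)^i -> [-5.39, 8.52, -13.46, 21.26, -33.59]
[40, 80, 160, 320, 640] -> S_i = 40*2^i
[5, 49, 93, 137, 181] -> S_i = 5 + 44*i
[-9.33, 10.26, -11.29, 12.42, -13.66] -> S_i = -9.33*(-1.10)^i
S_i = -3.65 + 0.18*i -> [-3.65, -3.47, -3.29, -3.11, -2.93]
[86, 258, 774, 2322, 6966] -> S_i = 86*3^i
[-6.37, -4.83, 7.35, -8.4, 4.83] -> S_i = Random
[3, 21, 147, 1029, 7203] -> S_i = 3*7^i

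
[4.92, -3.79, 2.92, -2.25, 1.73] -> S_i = 4.92*(-0.77)^i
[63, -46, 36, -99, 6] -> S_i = Random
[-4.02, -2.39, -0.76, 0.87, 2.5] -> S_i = -4.02 + 1.63*i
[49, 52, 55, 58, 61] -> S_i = 49 + 3*i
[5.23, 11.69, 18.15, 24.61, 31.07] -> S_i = 5.23 + 6.46*i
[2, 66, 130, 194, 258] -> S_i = 2 + 64*i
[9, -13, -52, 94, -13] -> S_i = Random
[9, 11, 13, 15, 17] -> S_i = 9 + 2*i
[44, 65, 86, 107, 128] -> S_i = 44 + 21*i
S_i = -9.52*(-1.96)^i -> [-9.52, 18.66, -36.57, 71.68, -140.5]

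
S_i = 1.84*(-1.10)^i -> [1.84, -2.02, 2.23, -2.45, 2.69]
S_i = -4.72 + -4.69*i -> [-4.72, -9.41, -14.1, -18.79, -23.48]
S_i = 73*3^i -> [73, 219, 657, 1971, 5913]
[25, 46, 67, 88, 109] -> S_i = 25 + 21*i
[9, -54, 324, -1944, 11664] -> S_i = 9*-6^i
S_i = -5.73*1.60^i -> [-5.73, -9.17, -14.67, -23.47, -37.55]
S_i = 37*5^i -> [37, 185, 925, 4625, 23125]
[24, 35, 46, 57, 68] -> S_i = 24 + 11*i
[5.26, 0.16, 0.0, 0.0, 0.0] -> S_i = 5.26*0.03^i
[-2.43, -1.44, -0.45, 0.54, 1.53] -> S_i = -2.43 + 0.99*i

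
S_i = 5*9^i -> [5, 45, 405, 3645, 32805]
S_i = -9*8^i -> [-9, -72, -576, -4608, -36864]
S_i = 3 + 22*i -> [3, 25, 47, 69, 91]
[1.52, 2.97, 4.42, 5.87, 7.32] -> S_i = 1.52 + 1.45*i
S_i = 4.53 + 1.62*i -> [4.53, 6.15, 7.77, 9.39, 11.01]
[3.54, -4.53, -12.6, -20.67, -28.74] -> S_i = 3.54 + -8.07*i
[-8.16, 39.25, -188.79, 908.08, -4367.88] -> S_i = -8.16*(-4.81)^i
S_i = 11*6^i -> [11, 66, 396, 2376, 14256]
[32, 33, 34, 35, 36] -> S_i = 32 + 1*i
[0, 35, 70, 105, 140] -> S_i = 0 + 35*i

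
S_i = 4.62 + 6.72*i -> [4.62, 11.34, 18.06, 24.78, 31.5]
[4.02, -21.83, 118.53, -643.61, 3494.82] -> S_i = 4.02*(-5.43)^i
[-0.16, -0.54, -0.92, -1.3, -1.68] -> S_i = -0.16 + -0.38*i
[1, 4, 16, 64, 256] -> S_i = 1*4^i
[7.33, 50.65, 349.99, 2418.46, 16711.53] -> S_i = 7.33*6.91^i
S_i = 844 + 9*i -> [844, 853, 862, 871, 880]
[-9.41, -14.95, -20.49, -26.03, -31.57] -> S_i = -9.41 + -5.54*i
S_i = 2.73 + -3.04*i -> [2.73, -0.31, -3.35, -6.39, -9.43]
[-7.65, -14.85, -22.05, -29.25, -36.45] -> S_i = -7.65 + -7.20*i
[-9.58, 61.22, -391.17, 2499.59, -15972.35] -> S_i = -9.58*(-6.39)^i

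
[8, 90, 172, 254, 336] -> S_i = 8 + 82*i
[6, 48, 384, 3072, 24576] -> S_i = 6*8^i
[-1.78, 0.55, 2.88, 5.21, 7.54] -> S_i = -1.78 + 2.33*i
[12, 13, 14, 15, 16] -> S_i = 12 + 1*i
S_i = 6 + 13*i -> [6, 19, 32, 45, 58]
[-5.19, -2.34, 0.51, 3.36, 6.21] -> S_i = -5.19 + 2.85*i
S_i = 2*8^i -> [2, 16, 128, 1024, 8192]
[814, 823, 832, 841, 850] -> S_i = 814 + 9*i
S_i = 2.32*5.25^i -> [2.32, 12.18, 63.94, 335.71, 1762.48]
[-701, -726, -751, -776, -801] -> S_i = -701 + -25*i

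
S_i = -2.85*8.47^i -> [-2.85, -24.14, -204.46, -1731.79, -14668.26]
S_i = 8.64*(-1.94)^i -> [8.64, -16.76, 32.52, -63.08, 122.38]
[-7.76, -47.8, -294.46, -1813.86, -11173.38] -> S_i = -7.76*6.16^i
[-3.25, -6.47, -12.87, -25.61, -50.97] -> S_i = -3.25*1.99^i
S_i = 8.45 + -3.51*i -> [8.45, 4.94, 1.43, -2.08, -5.59]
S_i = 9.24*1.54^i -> [9.24, 14.23, 21.91, 33.75, 51.97]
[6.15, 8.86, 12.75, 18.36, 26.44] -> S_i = 6.15*1.44^i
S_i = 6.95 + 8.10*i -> [6.95, 15.05, 23.15, 31.25, 39.35]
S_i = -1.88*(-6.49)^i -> [-1.88, 12.2, -79.19, 513.92, -3335.31]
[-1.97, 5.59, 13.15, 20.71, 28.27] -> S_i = -1.97 + 7.56*i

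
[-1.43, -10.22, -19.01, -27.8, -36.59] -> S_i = -1.43 + -8.79*i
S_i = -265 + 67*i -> [-265, -198, -131, -64, 3]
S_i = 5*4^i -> [5, 20, 80, 320, 1280]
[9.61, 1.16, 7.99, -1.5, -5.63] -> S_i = Random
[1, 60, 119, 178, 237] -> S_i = 1 + 59*i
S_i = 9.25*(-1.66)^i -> [9.25, -15.35, 25.49, -42.31, 70.24]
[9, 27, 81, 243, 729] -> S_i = 9*3^i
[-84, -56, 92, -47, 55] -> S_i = Random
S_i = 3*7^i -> [3, 21, 147, 1029, 7203]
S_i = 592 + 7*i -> [592, 599, 606, 613, 620]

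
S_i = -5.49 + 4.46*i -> [-5.49, -1.03, 3.43, 7.89, 12.35]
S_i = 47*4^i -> [47, 188, 752, 3008, 12032]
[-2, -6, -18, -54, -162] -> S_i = -2*3^i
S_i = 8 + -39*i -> [8, -31, -70, -109, -148]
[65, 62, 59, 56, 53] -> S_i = 65 + -3*i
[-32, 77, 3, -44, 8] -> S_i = Random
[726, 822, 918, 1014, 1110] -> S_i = 726 + 96*i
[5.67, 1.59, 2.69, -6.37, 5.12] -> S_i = Random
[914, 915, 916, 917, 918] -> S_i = 914 + 1*i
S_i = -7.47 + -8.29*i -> [-7.47, -15.76, -24.05, -32.34, -40.63]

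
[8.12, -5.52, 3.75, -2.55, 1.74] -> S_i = 8.12*(-0.68)^i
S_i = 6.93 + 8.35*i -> [6.93, 15.28, 23.63, 31.98, 40.33]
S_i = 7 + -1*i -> [7, 6, 5, 4, 3]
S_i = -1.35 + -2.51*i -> [-1.35, -3.86, -6.37, -8.88, -11.39]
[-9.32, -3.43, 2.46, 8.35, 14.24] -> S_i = -9.32 + 5.89*i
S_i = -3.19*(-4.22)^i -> [-3.19, 13.46, -56.81, 239.73, -1011.67]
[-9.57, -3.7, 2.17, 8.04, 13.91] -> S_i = -9.57 + 5.87*i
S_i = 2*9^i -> [2, 18, 162, 1458, 13122]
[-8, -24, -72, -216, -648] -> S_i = -8*3^i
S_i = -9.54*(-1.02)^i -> [-9.54, 9.73, -9.93, 10.12, -10.33]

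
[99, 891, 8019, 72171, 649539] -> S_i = 99*9^i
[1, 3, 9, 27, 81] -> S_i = 1*3^i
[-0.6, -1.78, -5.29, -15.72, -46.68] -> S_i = -0.60*2.97^i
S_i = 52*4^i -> [52, 208, 832, 3328, 13312]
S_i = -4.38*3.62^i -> [-4.38, -15.86, -57.4, -207.78, -752.16]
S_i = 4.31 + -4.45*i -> [4.31, -0.14, -4.59, -9.04, -13.49]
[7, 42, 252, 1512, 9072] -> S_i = 7*6^i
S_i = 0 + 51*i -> [0, 51, 102, 153, 204]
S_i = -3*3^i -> [-3, -9, -27, -81, -243]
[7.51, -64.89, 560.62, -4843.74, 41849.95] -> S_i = 7.51*(-8.64)^i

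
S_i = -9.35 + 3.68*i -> [-9.35, -5.67, -1.99, 1.69, 5.37]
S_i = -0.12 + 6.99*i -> [-0.12, 6.87, 13.86, 20.85, 27.84]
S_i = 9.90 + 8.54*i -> [9.9, 18.44, 26.98, 35.52, 44.06]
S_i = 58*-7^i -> [58, -406, 2842, -19894, 139258]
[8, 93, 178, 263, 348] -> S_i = 8 + 85*i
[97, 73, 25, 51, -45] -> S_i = Random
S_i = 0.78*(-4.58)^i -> [0.78, -3.57, 16.36, -74.94, 343.21]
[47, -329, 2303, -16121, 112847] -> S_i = 47*-7^i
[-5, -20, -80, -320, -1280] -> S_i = -5*4^i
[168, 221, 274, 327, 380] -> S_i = 168 + 53*i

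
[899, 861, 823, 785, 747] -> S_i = 899 + -38*i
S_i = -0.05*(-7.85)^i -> [-0.05, 0.39, -3.08, 24.19, -189.87]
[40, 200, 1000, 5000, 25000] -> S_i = 40*5^i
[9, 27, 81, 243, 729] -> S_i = 9*3^i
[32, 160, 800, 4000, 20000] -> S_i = 32*5^i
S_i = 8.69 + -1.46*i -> [8.69, 7.23, 5.77, 4.31, 2.85]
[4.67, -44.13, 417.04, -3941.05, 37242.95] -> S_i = 4.67*(-9.45)^i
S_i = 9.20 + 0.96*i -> [9.2, 10.16, 11.12, 12.08, 13.04]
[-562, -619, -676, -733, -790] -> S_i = -562 + -57*i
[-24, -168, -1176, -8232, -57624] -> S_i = -24*7^i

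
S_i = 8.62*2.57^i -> [8.62, 22.15, 56.93, 146.32, 376.04]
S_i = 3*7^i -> [3, 21, 147, 1029, 7203]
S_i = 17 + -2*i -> [17, 15, 13, 11, 9]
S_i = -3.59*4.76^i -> [-3.59, -17.09, -81.34, -387.18, -1842.99]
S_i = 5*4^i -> [5, 20, 80, 320, 1280]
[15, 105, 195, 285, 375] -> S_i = 15 + 90*i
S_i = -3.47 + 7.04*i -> [-3.47, 3.57, 10.61, 17.65, 24.69]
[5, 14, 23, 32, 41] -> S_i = 5 + 9*i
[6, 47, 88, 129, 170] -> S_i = 6 + 41*i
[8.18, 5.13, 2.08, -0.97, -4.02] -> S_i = 8.18 + -3.05*i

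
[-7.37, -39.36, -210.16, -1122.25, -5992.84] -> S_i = -7.37*5.34^i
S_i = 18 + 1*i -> [18, 19, 20, 21, 22]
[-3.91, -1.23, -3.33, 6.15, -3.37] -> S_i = Random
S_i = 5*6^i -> [5, 30, 180, 1080, 6480]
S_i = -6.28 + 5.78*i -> [-6.28, -0.5, 5.28, 11.06, 16.84]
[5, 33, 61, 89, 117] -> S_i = 5 + 28*i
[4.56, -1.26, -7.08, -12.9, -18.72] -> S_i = 4.56 + -5.82*i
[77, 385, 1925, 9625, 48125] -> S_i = 77*5^i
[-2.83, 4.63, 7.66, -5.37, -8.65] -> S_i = Random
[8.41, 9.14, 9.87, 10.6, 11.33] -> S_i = 8.41 + 0.73*i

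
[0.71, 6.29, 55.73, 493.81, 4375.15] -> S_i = 0.71*8.86^i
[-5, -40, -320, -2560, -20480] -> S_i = -5*8^i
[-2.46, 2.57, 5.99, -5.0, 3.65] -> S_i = Random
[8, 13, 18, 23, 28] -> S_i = 8 + 5*i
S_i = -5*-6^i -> [-5, 30, -180, 1080, -6480]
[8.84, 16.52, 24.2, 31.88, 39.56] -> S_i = 8.84 + 7.68*i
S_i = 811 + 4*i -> [811, 815, 819, 823, 827]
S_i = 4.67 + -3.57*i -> [4.67, 1.1, -2.47, -6.04, -9.61]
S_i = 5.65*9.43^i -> [5.65, 53.28, 502.43, 4737.87, 44678.15]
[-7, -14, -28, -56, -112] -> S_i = -7*2^i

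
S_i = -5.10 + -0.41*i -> [-5.1, -5.51, -5.92, -6.33, -6.74]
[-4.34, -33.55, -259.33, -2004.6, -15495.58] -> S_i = -4.34*7.73^i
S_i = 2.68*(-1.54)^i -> [2.68, -4.13, 6.36, -9.79, 15.07]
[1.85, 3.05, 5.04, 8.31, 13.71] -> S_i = 1.85*1.65^i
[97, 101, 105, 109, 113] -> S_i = 97 + 4*i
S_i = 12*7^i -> [12, 84, 588, 4116, 28812]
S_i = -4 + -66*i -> [-4, -70, -136, -202, -268]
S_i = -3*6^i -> [-3, -18, -108, -648, -3888]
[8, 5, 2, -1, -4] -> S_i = 8 + -3*i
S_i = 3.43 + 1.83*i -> [3.43, 5.26, 7.09, 8.92, 10.75]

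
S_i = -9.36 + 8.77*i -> [-9.36, -0.59, 8.18, 16.95, 25.72]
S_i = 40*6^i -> [40, 240, 1440, 8640, 51840]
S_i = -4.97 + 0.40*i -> [-4.97, -4.57, -4.17, -3.77, -3.37]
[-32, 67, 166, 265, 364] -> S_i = -32 + 99*i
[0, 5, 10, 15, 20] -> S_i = 0 + 5*i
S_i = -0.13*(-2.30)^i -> [-0.13, 0.3, -0.69, 1.58, -3.64]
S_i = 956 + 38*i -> [956, 994, 1032, 1070, 1108]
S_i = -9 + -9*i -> [-9, -18, -27, -36, -45]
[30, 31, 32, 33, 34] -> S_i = 30 + 1*i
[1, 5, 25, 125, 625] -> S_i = 1*5^i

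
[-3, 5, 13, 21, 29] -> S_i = -3 + 8*i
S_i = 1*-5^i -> [1, -5, 25, -125, 625]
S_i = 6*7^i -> [6, 42, 294, 2058, 14406]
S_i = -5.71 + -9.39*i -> [-5.71, -15.1, -24.49, -33.88, -43.27]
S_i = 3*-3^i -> [3, -9, 27, -81, 243]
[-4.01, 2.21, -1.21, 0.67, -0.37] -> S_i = -4.01*(-0.55)^i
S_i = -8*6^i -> [-8, -48, -288, -1728, -10368]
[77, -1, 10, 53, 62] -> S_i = Random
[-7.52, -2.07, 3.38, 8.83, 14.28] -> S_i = -7.52 + 5.45*i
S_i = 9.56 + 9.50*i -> [9.56, 19.06, 28.56, 38.06, 47.56]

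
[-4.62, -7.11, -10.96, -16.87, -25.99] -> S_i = -4.62*1.54^i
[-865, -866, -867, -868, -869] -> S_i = -865 + -1*i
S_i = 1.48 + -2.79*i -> [1.48, -1.31, -4.1, -6.89, -9.68]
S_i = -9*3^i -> [-9, -27, -81, -243, -729]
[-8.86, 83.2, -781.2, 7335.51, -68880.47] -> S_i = -8.86*(-9.39)^i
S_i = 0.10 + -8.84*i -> [0.1, -8.74, -17.58, -26.42, -35.26]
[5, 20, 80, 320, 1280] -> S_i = 5*4^i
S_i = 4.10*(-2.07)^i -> [4.1, -8.49, 17.57, -36.37, 75.28]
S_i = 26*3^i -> [26, 78, 234, 702, 2106]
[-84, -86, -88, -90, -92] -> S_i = -84 + -2*i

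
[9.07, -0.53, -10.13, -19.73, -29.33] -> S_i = 9.07 + -9.60*i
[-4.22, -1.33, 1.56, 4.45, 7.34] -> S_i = -4.22 + 2.89*i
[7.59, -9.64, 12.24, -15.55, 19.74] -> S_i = 7.59*(-1.27)^i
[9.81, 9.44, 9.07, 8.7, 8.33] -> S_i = 9.81 + -0.37*i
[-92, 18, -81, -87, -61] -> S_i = Random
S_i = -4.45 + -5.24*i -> [-4.45, -9.69, -14.93, -20.17, -25.41]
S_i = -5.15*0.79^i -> [-5.15, -4.07, -3.21, -2.54, -2.01]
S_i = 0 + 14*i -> [0, 14, 28, 42, 56]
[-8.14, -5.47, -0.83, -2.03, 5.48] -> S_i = Random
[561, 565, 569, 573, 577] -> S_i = 561 + 4*i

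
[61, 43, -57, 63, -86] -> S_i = Random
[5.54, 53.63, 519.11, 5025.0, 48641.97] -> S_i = 5.54*9.68^i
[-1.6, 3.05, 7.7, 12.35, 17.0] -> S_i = -1.60 + 4.65*i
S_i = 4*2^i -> [4, 8, 16, 32, 64]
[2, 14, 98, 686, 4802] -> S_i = 2*7^i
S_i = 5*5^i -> [5, 25, 125, 625, 3125]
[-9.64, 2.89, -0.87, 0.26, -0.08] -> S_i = -9.64*(-0.30)^i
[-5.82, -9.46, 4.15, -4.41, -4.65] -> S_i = Random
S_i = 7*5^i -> [7, 35, 175, 875, 4375]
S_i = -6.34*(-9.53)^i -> [-6.34, 60.42, -575.8, 5487.42, -52295.08]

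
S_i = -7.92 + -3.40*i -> [-7.92, -11.32, -14.72, -18.12, -21.52]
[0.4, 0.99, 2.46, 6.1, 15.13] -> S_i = 0.40*2.48^i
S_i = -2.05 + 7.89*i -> [-2.05, 5.84, 13.73, 21.62, 29.51]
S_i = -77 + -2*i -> [-77, -79, -81, -83, -85]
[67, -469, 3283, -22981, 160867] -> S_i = 67*-7^i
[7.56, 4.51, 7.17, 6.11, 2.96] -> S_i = Random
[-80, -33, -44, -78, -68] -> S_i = Random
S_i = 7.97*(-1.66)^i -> [7.97, -13.23, 21.96, -36.46, 60.52]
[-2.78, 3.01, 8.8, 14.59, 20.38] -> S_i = -2.78 + 5.79*i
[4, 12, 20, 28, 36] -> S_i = 4 + 8*i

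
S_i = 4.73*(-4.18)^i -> [4.73, -19.77, 82.64, -345.45, 1444.0]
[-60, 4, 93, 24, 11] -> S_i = Random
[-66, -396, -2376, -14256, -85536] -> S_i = -66*6^i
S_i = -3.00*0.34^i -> [-3.0, -1.02, -0.35, -0.12, -0.04]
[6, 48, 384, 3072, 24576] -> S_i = 6*8^i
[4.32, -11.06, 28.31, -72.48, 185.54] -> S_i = 4.32*(-2.56)^i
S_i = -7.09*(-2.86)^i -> [-7.09, 20.28, -57.99, 165.86, -474.36]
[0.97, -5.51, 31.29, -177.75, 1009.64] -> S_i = 0.97*(-5.68)^i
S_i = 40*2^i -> [40, 80, 160, 320, 640]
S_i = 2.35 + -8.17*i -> [2.35, -5.82, -13.99, -22.16, -30.33]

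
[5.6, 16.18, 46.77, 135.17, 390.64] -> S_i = 5.60*2.89^i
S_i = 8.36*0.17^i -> [8.36, 1.42, 0.24, 0.04, 0.01]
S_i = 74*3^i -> [74, 222, 666, 1998, 5994]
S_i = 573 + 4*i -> [573, 577, 581, 585, 589]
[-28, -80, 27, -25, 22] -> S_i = Random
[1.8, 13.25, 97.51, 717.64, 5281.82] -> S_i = 1.80*7.36^i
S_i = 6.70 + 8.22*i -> [6.7, 14.92, 23.14, 31.36, 39.58]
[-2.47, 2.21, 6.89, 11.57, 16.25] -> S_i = -2.47 + 4.68*i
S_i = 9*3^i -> [9, 27, 81, 243, 729]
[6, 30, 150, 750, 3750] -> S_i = 6*5^i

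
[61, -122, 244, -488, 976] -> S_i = 61*-2^i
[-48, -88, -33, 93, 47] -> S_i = Random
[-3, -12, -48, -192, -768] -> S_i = -3*4^i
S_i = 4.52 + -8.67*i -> [4.52, -4.15, -12.82, -21.49, -30.16]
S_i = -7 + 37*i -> [-7, 30, 67, 104, 141]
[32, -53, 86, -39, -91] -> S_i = Random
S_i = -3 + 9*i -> [-3, 6, 15, 24, 33]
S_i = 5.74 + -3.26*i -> [5.74, 2.48, -0.78, -4.04, -7.3]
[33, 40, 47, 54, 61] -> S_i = 33 + 7*i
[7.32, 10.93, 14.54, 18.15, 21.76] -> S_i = 7.32 + 3.61*i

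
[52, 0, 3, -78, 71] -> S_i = Random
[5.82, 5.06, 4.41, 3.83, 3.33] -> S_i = 5.82*0.87^i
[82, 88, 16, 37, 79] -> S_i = Random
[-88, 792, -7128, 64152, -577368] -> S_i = -88*-9^i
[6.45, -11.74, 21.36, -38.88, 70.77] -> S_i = 6.45*(-1.82)^i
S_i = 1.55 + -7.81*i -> [1.55, -6.26, -14.07, -21.88, -29.69]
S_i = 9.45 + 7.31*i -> [9.45, 16.76, 24.07, 31.38, 38.69]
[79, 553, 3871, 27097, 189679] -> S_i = 79*7^i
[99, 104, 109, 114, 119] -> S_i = 99 + 5*i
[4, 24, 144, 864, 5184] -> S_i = 4*6^i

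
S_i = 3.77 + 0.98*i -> [3.77, 4.75, 5.73, 6.71, 7.69]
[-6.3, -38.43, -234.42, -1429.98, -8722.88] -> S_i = -6.30*6.10^i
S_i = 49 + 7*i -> [49, 56, 63, 70, 77]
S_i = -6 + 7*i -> [-6, 1, 8, 15, 22]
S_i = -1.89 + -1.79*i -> [-1.89, -3.68, -5.47, -7.26, -9.05]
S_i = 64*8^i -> [64, 512, 4096, 32768, 262144]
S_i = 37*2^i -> [37, 74, 148, 296, 592]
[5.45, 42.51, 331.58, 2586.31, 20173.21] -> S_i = 5.45*7.80^i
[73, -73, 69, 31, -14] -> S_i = Random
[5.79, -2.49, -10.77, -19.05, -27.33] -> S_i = 5.79 + -8.28*i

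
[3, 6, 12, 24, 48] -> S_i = 3*2^i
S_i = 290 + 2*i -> [290, 292, 294, 296, 298]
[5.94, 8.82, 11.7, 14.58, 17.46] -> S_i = 5.94 + 2.88*i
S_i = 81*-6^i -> [81, -486, 2916, -17496, 104976]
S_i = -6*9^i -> [-6, -54, -486, -4374, -39366]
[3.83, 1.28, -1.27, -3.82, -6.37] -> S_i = 3.83 + -2.55*i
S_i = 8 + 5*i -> [8, 13, 18, 23, 28]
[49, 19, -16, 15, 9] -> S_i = Random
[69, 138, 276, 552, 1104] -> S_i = 69*2^i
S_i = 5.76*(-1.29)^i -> [5.76, -7.43, 9.59, -12.36, 15.95]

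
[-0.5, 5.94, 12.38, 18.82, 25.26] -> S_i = -0.50 + 6.44*i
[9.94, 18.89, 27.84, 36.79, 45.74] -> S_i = 9.94 + 8.95*i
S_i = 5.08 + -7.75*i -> [5.08, -2.67, -10.42, -18.17, -25.92]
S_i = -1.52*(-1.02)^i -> [-1.52, 1.55, -1.58, 1.61, -1.65]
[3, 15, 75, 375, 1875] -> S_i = 3*5^i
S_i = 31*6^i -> [31, 186, 1116, 6696, 40176]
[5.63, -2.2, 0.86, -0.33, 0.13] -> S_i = 5.63*(-0.39)^i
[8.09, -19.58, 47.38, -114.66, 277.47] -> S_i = 8.09*(-2.42)^i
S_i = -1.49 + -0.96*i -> [-1.49, -2.45, -3.41, -4.37, -5.33]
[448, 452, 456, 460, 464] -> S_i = 448 + 4*i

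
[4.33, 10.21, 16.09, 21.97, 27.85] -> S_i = 4.33 + 5.88*i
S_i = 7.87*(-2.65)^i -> [7.87, -20.86, 55.27, -146.46, 388.11]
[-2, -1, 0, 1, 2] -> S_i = -2 + 1*i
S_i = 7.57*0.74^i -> [7.57, 5.6, 4.15, 3.07, 2.27]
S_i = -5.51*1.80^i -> [-5.51, -9.92, -17.85, -32.13, -57.84]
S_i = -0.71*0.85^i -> [-0.71, -0.6, -0.51, -0.44, -0.37]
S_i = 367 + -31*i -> [367, 336, 305, 274, 243]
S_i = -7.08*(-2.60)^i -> [-7.08, 18.41, -47.86, 124.44, -323.54]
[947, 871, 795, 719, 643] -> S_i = 947 + -76*i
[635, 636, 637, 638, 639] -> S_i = 635 + 1*i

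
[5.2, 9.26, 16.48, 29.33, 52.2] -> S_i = 5.20*1.78^i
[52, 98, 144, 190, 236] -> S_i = 52 + 46*i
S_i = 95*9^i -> [95, 855, 7695, 69255, 623295]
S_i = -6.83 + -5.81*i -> [-6.83, -12.64, -18.45, -24.26, -30.07]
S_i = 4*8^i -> [4, 32, 256, 2048, 16384]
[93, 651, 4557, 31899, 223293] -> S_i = 93*7^i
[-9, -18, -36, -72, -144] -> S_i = -9*2^i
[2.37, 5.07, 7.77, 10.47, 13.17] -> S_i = 2.37 + 2.70*i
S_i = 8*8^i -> [8, 64, 512, 4096, 32768]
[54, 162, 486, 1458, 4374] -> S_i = 54*3^i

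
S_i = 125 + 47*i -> [125, 172, 219, 266, 313]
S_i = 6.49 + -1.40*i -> [6.49, 5.09, 3.69, 2.29, 0.89]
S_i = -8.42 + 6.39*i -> [-8.42, -2.03, 4.36, 10.75, 17.14]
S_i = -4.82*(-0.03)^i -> [-4.82, 0.14, -0.0, 0.0, -0.0]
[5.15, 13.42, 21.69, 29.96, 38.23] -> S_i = 5.15 + 8.27*i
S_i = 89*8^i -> [89, 712, 5696, 45568, 364544]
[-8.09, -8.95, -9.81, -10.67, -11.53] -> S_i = -8.09 + -0.86*i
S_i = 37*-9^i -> [37, -333, 2997, -26973, 242757]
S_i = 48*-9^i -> [48, -432, 3888, -34992, 314928]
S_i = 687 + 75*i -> [687, 762, 837, 912, 987]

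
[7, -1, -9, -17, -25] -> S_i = 7 + -8*i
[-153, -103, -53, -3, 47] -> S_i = -153 + 50*i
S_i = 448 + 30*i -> [448, 478, 508, 538, 568]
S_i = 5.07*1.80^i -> [5.07, 9.13, 16.43, 29.57, 53.22]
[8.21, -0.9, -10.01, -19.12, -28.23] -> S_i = 8.21 + -9.11*i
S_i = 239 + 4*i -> [239, 243, 247, 251, 255]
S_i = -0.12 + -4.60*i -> [-0.12, -4.72, -9.32, -13.92, -18.52]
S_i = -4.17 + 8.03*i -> [-4.17, 3.86, 11.89, 19.92, 27.95]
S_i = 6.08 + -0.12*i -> [6.08, 5.96, 5.84, 5.72, 5.6]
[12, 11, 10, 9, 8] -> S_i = 12 + -1*i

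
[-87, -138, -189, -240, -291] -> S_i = -87 + -51*i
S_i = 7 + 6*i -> [7, 13, 19, 25, 31]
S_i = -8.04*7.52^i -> [-8.04, -60.46, -454.67, -3419.08, -25711.5]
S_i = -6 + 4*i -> [-6, -2, 2, 6, 10]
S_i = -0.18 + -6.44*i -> [-0.18, -6.62, -13.06, -19.5, -25.94]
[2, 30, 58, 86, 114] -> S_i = 2 + 28*i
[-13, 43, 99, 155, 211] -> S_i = -13 + 56*i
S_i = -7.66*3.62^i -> [-7.66, -27.73, -100.38, -363.37, -1315.42]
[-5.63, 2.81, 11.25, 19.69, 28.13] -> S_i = -5.63 + 8.44*i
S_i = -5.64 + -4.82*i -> [-5.64, -10.46, -15.28, -20.1, -24.92]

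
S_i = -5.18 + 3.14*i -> [-5.18, -2.04, 1.1, 4.24, 7.38]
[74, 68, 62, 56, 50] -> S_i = 74 + -6*i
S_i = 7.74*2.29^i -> [7.74, 17.72, 40.59, 92.95, 212.85]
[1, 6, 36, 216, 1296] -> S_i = 1*6^i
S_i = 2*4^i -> [2, 8, 32, 128, 512]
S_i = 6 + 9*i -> [6, 15, 24, 33, 42]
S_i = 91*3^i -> [91, 273, 819, 2457, 7371]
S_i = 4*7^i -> [4, 28, 196, 1372, 9604]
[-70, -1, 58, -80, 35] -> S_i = Random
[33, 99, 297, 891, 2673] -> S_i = 33*3^i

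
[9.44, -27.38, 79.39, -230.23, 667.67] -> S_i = 9.44*(-2.90)^i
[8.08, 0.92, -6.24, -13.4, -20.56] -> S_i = 8.08 + -7.16*i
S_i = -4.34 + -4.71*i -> [-4.34, -9.05, -13.76, -18.47, -23.18]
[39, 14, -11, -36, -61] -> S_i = 39 + -25*i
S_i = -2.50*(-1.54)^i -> [-2.5, 3.85, -5.93, 9.13, -14.06]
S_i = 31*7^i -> [31, 217, 1519, 10633, 74431]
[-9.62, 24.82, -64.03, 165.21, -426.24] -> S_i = -9.62*(-2.58)^i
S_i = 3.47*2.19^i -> [3.47, 7.6, 16.64, 36.45, 79.82]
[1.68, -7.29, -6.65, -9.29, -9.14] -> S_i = Random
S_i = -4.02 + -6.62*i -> [-4.02, -10.64, -17.26, -23.88, -30.5]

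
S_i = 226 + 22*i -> [226, 248, 270, 292, 314]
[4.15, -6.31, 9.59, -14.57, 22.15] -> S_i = 4.15*(-1.52)^i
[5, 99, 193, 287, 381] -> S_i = 5 + 94*i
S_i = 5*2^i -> [5, 10, 20, 40, 80]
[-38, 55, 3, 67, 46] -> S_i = Random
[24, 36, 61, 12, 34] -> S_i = Random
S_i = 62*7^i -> [62, 434, 3038, 21266, 148862]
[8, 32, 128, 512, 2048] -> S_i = 8*4^i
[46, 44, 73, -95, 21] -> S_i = Random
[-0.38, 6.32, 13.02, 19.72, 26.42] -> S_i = -0.38 + 6.70*i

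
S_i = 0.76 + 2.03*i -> [0.76, 2.79, 4.82, 6.85, 8.88]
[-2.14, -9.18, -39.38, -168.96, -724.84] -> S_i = -2.14*4.29^i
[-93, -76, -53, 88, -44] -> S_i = Random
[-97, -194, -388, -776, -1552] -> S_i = -97*2^i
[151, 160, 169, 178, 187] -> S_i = 151 + 9*i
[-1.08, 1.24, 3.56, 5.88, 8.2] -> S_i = -1.08 + 2.32*i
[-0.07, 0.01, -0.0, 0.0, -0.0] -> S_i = -0.07*(-0.17)^i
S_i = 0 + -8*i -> [0, -8, -16, -24, -32]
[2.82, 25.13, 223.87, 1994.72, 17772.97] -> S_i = 2.82*8.91^i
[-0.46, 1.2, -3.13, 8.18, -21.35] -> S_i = -0.46*(-2.61)^i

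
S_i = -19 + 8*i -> [-19, -11, -3, 5, 13]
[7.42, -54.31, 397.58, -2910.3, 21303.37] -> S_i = 7.42*(-7.32)^i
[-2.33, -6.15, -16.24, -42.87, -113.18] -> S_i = -2.33*2.64^i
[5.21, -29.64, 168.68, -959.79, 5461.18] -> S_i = 5.21*(-5.69)^i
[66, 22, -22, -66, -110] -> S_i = 66 + -44*i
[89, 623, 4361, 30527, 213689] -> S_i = 89*7^i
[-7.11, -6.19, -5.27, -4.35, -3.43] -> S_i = -7.11 + 0.92*i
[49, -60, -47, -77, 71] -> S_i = Random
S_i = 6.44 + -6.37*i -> [6.44, 0.07, -6.3, -12.67, -19.04]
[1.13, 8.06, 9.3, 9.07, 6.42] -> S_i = Random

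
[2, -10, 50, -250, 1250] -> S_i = 2*-5^i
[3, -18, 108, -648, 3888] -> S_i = 3*-6^i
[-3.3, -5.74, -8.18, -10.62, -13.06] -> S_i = -3.30 + -2.44*i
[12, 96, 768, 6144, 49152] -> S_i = 12*8^i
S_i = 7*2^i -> [7, 14, 28, 56, 112]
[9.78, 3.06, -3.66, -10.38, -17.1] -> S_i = 9.78 + -6.72*i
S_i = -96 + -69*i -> [-96, -165, -234, -303, -372]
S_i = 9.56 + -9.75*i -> [9.56, -0.19, -9.94, -19.69, -29.44]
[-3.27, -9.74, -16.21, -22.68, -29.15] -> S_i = -3.27 + -6.47*i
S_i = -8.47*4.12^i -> [-8.47, -34.9, -143.77, -592.35, -2440.46]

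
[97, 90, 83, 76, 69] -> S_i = 97 + -7*i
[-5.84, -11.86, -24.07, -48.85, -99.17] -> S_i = -5.84*2.03^i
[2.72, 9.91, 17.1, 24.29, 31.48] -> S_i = 2.72 + 7.19*i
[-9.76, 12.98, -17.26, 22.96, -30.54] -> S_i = -9.76*(-1.33)^i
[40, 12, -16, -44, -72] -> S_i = 40 + -28*i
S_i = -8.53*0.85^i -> [-8.53, -7.25, -6.16, -5.24, -4.45]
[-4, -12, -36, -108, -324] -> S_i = -4*3^i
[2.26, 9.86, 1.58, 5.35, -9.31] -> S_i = Random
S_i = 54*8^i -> [54, 432, 3456, 27648, 221184]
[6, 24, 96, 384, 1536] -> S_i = 6*4^i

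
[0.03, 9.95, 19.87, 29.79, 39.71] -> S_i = 0.03 + 9.92*i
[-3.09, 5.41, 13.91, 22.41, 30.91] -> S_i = -3.09 + 8.50*i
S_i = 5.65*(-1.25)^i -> [5.65, -7.06, 8.83, -11.04, 13.79]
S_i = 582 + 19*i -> [582, 601, 620, 639, 658]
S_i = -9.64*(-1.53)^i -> [-9.64, 14.75, -22.57, 34.53, -52.83]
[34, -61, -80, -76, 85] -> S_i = Random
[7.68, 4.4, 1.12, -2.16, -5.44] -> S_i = 7.68 + -3.28*i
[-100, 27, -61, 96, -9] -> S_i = Random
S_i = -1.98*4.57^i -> [-1.98, -9.05, -41.35, -188.98, -863.63]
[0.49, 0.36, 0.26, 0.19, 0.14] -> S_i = 0.49*0.73^i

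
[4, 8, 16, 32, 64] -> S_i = 4*2^i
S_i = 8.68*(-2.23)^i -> [8.68, -19.36, 43.16, -96.26, 214.65]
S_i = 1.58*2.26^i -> [1.58, 3.57, 8.07, 18.24, 41.22]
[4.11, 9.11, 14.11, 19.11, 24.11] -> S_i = 4.11 + 5.00*i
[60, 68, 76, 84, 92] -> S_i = 60 + 8*i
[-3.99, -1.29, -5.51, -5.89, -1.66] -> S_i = Random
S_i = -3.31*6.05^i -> [-3.31, -20.03, -121.15, -732.98, -4434.55]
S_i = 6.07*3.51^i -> [6.07, 21.31, 74.78, 262.49, 921.33]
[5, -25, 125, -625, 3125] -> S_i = 5*-5^i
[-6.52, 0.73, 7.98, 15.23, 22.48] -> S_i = -6.52 + 7.25*i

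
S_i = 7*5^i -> [7, 35, 175, 875, 4375]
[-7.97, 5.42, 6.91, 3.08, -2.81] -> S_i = Random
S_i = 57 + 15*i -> [57, 72, 87, 102, 117]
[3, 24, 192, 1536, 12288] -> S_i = 3*8^i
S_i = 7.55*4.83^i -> [7.55, 36.47, 176.13, 850.72, 4108.99]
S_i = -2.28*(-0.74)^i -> [-2.28, 1.69, -1.25, 0.92, -0.68]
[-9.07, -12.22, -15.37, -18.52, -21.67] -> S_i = -9.07 + -3.15*i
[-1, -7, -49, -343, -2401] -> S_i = -1*7^i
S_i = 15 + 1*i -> [15, 16, 17, 18, 19]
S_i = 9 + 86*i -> [9, 95, 181, 267, 353]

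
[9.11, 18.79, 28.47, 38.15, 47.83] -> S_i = 9.11 + 9.68*i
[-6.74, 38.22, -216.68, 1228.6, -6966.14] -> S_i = -6.74*(-5.67)^i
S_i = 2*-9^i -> [2, -18, 162, -1458, 13122]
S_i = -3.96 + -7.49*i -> [-3.96, -11.45, -18.94, -26.43, -33.92]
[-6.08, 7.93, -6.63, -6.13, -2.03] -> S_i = Random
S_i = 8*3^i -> [8, 24, 72, 216, 648]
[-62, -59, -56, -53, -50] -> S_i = -62 + 3*i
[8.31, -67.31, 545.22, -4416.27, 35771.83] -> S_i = 8.31*(-8.10)^i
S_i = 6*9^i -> [6, 54, 486, 4374, 39366]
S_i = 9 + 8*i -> [9, 17, 25, 33, 41]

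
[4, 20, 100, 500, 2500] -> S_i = 4*5^i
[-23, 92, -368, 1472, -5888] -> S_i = -23*-4^i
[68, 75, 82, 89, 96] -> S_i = 68 + 7*i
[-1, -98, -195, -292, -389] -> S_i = -1 + -97*i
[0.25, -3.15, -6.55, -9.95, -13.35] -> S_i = 0.25 + -3.40*i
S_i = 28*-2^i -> [28, -56, 112, -224, 448]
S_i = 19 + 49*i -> [19, 68, 117, 166, 215]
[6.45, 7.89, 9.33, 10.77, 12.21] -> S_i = 6.45 + 1.44*i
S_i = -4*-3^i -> [-4, 12, -36, 108, -324]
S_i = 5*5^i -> [5, 25, 125, 625, 3125]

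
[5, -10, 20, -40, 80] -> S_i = 5*-2^i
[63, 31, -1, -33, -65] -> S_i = 63 + -32*i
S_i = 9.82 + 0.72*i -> [9.82, 10.54, 11.26, 11.98, 12.7]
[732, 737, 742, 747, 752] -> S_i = 732 + 5*i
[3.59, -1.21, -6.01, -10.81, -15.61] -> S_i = 3.59 + -4.80*i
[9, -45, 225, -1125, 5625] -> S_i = 9*-5^i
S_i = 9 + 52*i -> [9, 61, 113, 165, 217]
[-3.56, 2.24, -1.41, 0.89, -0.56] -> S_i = -3.56*(-0.63)^i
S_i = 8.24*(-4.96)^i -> [8.24, -40.87, 202.72, -1005.48, 4987.17]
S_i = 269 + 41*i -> [269, 310, 351, 392, 433]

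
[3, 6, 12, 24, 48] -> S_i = 3*2^i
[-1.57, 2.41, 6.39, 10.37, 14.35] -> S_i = -1.57 + 3.98*i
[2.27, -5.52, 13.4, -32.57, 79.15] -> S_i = 2.27*(-2.43)^i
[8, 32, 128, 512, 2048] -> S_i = 8*4^i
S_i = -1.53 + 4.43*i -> [-1.53, 2.9, 7.33, 11.76, 16.19]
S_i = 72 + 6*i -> [72, 78, 84, 90, 96]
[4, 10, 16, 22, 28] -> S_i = 4 + 6*i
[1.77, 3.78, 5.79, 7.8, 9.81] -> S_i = 1.77 + 2.01*i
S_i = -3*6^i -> [-3, -18, -108, -648, -3888]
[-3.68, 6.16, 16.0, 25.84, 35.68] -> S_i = -3.68 + 9.84*i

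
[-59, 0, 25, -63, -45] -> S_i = Random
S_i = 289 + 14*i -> [289, 303, 317, 331, 345]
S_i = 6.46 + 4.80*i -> [6.46, 11.26, 16.06, 20.86, 25.66]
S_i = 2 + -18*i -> [2, -16, -34, -52, -70]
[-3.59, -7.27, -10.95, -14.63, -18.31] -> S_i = -3.59 + -3.68*i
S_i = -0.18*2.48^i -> [-0.18, -0.45, -1.11, -2.75, -6.81]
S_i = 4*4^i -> [4, 16, 64, 256, 1024]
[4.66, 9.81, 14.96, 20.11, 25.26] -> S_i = 4.66 + 5.15*i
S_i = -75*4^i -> [-75, -300, -1200, -4800, -19200]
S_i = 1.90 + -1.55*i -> [1.9, 0.35, -1.2, -2.75, -4.3]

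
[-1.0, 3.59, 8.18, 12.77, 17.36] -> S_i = -1.00 + 4.59*i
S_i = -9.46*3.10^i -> [-9.46, -29.33, -90.91, -281.82, -873.65]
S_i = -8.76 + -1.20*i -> [-8.76, -9.96, -11.16, -12.36, -13.56]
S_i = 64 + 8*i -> [64, 72, 80, 88, 96]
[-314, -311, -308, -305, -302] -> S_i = -314 + 3*i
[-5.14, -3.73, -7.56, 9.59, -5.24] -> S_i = Random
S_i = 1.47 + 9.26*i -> [1.47, 10.73, 19.99, 29.25, 38.51]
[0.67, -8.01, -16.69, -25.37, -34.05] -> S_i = 0.67 + -8.68*i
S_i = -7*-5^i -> [-7, 35, -175, 875, -4375]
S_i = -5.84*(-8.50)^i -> [-5.84, 49.64, -421.94, 3586.49, -30485.16]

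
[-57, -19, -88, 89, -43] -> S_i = Random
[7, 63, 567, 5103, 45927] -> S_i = 7*9^i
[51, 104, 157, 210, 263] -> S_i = 51 + 53*i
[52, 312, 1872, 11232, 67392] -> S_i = 52*6^i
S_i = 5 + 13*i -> [5, 18, 31, 44, 57]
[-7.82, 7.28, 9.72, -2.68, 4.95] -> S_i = Random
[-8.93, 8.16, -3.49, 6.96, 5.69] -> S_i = Random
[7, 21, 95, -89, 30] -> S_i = Random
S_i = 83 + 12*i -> [83, 95, 107, 119, 131]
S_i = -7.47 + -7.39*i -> [-7.47, -14.86, -22.25, -29.64, -37.03]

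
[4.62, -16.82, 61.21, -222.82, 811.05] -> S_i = 4.62*(-3.64)^i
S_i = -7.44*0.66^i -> [-7.44, -4.91, -3.24, -2.14, -1.41]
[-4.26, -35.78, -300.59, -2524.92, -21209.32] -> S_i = -4.26*8.40^i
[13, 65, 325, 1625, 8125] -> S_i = 13*5^i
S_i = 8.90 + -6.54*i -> [8.9, 2.36, -4.18, -10.72, -17.26]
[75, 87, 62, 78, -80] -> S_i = Random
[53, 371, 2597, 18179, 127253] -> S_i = 53*7^i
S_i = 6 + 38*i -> [6, 44, 82, 120, 158]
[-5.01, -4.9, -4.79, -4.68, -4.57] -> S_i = -5.01 + 0.11*i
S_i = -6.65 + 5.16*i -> [-6.65, -1.49, 3.67, 8.83, 13.99]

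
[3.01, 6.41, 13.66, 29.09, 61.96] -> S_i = 3.01*2.13^i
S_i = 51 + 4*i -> [51, 55, 59, 63, 67]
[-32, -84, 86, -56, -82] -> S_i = Random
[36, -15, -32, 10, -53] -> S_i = Random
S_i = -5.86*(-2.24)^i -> [-5.86, 13.13, -29.4, 65.86, -147.53]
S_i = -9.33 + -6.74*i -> [-9.33, -16.07, -22.81, -29.55, -36.29]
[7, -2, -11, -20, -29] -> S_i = 7 + -9*i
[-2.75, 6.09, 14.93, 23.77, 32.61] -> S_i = -2.75 + 8.84*i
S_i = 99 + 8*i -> [99, 107, 115, 123, 131]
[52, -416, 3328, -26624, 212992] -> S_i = 52*-8^i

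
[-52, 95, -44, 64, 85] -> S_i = Random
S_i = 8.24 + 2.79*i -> [8.24, 11.03, 13.82, 16.61, 19.4]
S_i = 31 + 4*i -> [31, 35, 39, 43, 47]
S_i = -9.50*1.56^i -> [-9.5, -14.82, -23.12, -36.07, -56.26]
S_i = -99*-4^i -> [-99, 396, -1584, 6336, -25344]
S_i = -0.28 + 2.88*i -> [-0.28, 2.6, 5.48, 8.36, 11.24]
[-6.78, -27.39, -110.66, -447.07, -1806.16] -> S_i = -6.78*4.04^i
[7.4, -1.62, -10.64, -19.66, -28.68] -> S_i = 7.40 + -9.02*i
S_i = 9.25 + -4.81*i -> [9.25, 4.44, -0.37, -5.18, -9.99]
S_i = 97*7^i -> [97, 679, 4753, 33271, 232897]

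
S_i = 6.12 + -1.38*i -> [6.12, 4.74, 3.36, 1.98, 0.6]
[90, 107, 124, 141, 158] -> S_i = 90 + 17*i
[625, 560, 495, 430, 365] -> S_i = 625 + -65*i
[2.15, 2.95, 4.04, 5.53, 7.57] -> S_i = 2.15*1.37^i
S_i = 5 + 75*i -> [5, 80, 155, 230, 305]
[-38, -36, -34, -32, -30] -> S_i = -38 + 2*i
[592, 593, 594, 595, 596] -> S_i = 592 + 1*i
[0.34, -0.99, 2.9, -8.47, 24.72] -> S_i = 0.34*(-2.92)^i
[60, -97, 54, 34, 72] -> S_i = Random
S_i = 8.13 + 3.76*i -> [8.13, 11.89, 15.65, 19.41, 23.17]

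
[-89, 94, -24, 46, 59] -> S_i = Random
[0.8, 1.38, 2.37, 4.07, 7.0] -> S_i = 0.80*1.72^i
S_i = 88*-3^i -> [88, -264, 792, -2376, 7128]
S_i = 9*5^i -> [9, 45, 225, 1125, 5625]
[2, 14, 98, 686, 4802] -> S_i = 2*7^i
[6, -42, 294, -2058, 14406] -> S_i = 6*-7^i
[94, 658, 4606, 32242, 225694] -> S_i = 94*7^i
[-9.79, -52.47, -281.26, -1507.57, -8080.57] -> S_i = -9.79*5.36^i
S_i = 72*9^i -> [72, 648, 5832, 52488, 472392]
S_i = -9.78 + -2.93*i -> [-9.78, -12.71, -15.64, -18.57, -21.5]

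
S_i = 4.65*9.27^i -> [4.65, 43.11, 399.59, 3704.18, 34337.75]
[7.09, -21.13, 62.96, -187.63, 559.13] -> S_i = 7.09*(-2.98)^i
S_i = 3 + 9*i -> [3, 12, 21, 30, 39]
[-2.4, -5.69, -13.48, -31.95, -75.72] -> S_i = -2.40*2.37^i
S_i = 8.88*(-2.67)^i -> [8.88, -23.71, 63.3, -169.02, 451.29]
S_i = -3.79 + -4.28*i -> [-3.79, -8.07, -12.35, -16.63, -20.91]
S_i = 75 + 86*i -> [75, 161, 247, 333, 419]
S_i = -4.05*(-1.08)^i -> [-4.05, 4.37, -4.72, 5.1, -5.51]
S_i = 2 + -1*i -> [2, 1, 0, -1, -2]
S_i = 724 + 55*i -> [724, 779, 834, 889, 944]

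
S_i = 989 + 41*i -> [989, 1030, 1071, 1112, 1153]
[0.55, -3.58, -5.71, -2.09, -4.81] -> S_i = Random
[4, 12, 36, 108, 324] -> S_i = 4*3^i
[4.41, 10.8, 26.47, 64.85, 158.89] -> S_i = 4.41*2.45^i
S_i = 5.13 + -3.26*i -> [5.13, 1.87, -1.39, -4.65, -7.91]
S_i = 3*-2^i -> [3, -6, 12, -24, 48]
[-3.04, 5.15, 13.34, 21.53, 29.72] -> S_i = -3.04 + 8.19*i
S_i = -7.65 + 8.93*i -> [-7.65, 1.28, 10.21, 19.14, 28.07]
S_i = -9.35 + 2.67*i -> [-9.35, -6.68, -4.01, -1.34, 1.33]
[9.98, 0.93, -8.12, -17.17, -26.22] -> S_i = 9.98 + -9.05*i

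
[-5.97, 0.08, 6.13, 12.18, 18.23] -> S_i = -5.97 + 6.05*i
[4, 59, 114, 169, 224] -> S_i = 4 + 55*i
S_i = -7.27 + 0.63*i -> [-7.27, -6.64, -6.01, -5.38, -4.75]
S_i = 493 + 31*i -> [493, 524, 555, 586, 617]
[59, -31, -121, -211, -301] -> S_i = 59 + -90*i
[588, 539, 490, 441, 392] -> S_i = 588 + -49*i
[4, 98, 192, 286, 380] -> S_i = 4 + 94*i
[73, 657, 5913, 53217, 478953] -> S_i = 73*9^i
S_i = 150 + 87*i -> [150, 237, 324, 411, 498]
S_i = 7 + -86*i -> [7, -79, -165, -251, -337]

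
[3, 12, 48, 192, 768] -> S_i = 3*4^i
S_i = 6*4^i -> [6, 24, 96, 384, 1536]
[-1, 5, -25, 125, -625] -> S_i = -1*-5^i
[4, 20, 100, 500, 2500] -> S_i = 4*5^i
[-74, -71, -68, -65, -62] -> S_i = -74 + 3*i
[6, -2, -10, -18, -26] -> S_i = 6 + -8*i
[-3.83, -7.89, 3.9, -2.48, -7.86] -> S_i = Random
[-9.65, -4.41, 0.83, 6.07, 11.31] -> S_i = -9.65 + 5.24*i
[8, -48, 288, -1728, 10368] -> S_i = 8*-6^i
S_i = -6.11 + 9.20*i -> [-6.11, 3.09, 12.29, 21.49, 30.69]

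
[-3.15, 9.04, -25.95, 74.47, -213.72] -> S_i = -3.15*(-2.87)^i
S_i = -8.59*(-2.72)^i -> [-8.59, 23.36, -63.55, 172.86, -470.19]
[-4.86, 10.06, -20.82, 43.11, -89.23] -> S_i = -4.86*(-2.07)^i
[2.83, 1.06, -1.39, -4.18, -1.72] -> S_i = Random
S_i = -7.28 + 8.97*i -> [-7.28, 1.69, 10.66, 19.63, 28.6]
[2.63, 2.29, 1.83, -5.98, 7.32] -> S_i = Random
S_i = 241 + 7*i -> [241, 248, 255, 262, 269]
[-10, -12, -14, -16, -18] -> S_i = -10 + -2*i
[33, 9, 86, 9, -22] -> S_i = Random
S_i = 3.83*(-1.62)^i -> [3.83, -6.2, 10.05, -16.28, 26.38]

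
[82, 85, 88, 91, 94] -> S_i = 82 + 3*i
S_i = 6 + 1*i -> [6, 7, 8, 9, 10]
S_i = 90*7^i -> [90, 630, 4410, 30870, 216090]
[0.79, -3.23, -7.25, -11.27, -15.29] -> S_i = 0.79 + -4.02*i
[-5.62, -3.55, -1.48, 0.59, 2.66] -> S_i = -5.62 + 2.07*i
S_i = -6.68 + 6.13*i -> [-6.68, -0.55, 5.58, 11.71, 17.84]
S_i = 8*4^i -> [8, 32, 128, 512, 2048]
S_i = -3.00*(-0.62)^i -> [-3.0, 1.86, -1.15, 0.71, -0.44]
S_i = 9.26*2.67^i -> [9.26, 24.72, 66.01, 176.26, 470.6]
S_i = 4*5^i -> [4, 20, 100, 500, 2500]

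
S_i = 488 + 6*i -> [488, 494, 500, 506, 512]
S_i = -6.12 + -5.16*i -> [-6.12, -11.28, -16.44, -21.6, -26.76]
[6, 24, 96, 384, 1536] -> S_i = 6*4^i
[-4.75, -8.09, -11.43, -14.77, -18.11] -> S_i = -4.75 + -3.34*i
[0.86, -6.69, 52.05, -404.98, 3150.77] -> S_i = 0.86*(-7.78)^i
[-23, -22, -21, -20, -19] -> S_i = -23 + 1*i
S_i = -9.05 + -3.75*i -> [-9.05, -12.8, -16.55, -20.3, -24.05]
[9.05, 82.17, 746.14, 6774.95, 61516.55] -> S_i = 9.05*9.08^i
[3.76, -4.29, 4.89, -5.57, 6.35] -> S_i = 3.76*(-1.14)^i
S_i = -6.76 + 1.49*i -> [-6.76, -5.27, -3.78, -2.29, -0.8]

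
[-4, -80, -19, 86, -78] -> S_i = Random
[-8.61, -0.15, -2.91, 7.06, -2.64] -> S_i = Random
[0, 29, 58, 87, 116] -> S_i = 0 + 29*i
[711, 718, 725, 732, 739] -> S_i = 711 + 7*i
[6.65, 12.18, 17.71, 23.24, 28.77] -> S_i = 6.65 + 5.53*i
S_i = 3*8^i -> [3, 24, 192, 1536, 12288]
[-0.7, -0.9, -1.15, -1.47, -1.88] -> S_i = -0.70*1.28^i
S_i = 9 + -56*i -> [9, -47, -103, -159, -215]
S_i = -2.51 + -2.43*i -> [-2.51, -4.94, -7.37, -9.8, -12.23]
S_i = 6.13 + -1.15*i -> [6.13, 4.98, 3.83, 2.68, 1.53]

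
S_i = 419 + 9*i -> [419, 428, 437, 446, 455]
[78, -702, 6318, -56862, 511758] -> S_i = 78*-9^i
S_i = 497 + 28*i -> [497, 525, 553, 581, 609]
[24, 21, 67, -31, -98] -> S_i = Random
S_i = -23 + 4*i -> [-23, -19, -15, -11, -7]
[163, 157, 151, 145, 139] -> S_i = 163 + -6*i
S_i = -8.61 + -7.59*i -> [-8.61, -16.2, -23.79, -31.38, -38.97]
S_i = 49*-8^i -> [49, -392, 3136, -25088, 200704]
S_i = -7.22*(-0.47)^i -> [-7.22, 3.39, -1.59, 0.75, -0.35]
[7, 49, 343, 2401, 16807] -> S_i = 7*7^i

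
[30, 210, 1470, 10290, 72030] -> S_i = 30*7^i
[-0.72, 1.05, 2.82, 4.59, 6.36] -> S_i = -0.72 + 1.77*i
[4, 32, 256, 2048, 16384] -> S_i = 4*8^i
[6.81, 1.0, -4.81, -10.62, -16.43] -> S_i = 6.81 + -5.81*i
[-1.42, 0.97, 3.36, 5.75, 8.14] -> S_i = -1.42 + 2.39*i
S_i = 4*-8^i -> [4, -32, 256, -2048, 16384]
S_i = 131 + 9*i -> [131, 140, 149, 158, 167]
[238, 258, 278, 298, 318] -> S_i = 238 + 20*i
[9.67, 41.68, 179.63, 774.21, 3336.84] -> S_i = 9.67*4.31^i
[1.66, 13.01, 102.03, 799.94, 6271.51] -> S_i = 1.66*7.84^i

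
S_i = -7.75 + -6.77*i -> [-7.75, -14.52, -21.29, -28.06, -34.83]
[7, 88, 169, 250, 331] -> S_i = 7 + 81*i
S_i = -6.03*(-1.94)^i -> [-6.03, 11.7, -22.69, 44.03, -85.41]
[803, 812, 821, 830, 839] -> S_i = 803 + 9*i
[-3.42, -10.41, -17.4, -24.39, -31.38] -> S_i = -3.42 + -6.99*i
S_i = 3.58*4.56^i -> [3.58, 16.32, 74.44, 339.45, 1547.9]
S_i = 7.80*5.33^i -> [7.8, 41.57, 221.59, 1181.07, 6295.11]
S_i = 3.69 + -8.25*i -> [3.69, -4.56, -12.81, -21.06, -29.31]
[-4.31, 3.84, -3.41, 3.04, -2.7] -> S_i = -4.31*(-0.89)^i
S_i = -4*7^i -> [-4, -28, -196, -1372, -9604]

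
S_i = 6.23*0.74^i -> [6.23, 4.61, 3.41, 2.52, 1.87]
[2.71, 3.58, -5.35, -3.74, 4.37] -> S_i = Random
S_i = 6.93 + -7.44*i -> [6.93, -0.51, -7.95, -15.39, -22.83]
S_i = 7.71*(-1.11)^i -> [7.71, -8.56, 9.5, -10.54, 11.7]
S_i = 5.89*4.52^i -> [5.89, 26.62, 120.34, 543.91, 2458.49]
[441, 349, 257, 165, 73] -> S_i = 441 + -92*i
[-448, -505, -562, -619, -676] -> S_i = -448 + -57*i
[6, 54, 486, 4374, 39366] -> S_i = 6*9^i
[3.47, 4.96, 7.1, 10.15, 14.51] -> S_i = 3.47*1.43^i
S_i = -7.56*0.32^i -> [-7.56, -2.42, -0.77, -0.25, -0.08]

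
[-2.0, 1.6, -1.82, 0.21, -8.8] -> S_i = Random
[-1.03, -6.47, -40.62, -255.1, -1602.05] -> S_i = -1.03*6.28^i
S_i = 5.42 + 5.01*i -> [5.42, 10.43, 15.44, 20.45, 25.46]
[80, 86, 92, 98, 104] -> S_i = 80 + 6*i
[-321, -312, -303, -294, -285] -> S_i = -321 + 9*i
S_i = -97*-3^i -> [-97, 291, -873, 2619, -7857]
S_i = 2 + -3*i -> [2, -1, -4, -7, -10]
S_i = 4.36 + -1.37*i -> [4.36, 2.99, 1.62, 0.25, -1.12]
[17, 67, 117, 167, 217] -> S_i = 17 + 50*i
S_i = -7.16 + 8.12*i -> [-7.16, 0.96, 9.08, 17.2, 25.32]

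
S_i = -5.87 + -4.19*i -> [-5.87, -10.06, -14.25, -18.44, -22.63]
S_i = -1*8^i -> [-1, -8, -64, -512, -4096]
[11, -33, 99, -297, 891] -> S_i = 11*-3^i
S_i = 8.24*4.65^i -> [8.24, 38.32, 178.17, 828.49, 3852.47]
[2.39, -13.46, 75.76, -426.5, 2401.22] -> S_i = 2.39*(-5.63)^i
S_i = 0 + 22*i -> [0, 22, 44, 66, 88]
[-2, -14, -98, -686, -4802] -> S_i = -2*7^i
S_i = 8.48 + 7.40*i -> [8.48, 15.88, 23.28, 30.68, 38.08]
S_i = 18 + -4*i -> [18, 14, 10, 6, 2]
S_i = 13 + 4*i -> [13, 17, 21, 25, 29]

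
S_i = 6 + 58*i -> [6, 64, 122, 180, 238]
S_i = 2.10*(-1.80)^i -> [2.1, -3.78, 6.8, -12.25, 22.04]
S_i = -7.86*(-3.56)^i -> [-7.86, 27.98, -99.61, 354.63, -1262.47]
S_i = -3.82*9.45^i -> [-3.82, -36.1, -341.14, -3223.73, -30464.26]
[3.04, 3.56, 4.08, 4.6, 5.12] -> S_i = 3.04 + 0.52*i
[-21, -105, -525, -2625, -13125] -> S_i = -21*5^i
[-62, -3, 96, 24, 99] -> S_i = Random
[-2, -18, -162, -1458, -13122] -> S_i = -2*9^i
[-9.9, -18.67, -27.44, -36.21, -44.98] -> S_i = -9.90 + -8.77*i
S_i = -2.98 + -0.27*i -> [-2.98, -3.25, -3.52, -3.79, -4.06]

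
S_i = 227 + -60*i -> [227, 167, 107, 47, -13]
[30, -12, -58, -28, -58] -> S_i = Random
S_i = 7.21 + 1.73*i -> [7.21, 8.94, 10.67, 12.4, 14.13]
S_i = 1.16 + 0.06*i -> [1.16, 1.22, 1.28, 1.34, 1.4]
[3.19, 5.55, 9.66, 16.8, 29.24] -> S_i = 3.19*1.74^i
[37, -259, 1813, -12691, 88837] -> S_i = 37*-7^i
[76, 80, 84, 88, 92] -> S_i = 76 + 4*i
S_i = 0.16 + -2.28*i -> [0.16, -2.12, -4.4, -6.68, -8.96]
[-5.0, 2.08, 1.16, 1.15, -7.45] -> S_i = Random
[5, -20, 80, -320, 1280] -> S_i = 5*-4^i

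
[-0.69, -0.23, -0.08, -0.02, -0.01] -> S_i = -0.69*0.33^i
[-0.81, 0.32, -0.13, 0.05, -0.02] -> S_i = -0.81*(-0.40)^i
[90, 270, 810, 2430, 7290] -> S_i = 90*3^i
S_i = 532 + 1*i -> [532, 533, 534, 535, 536]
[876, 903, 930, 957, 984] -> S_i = 876 + 27*i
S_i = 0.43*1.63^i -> [0.43, 0.7, 1.14, 1.86, 3.04]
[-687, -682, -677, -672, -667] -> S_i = -687 + 5*i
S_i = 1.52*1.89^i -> [1.52, 2.87, 5.43, 10.26, 19.4]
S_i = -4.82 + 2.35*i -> [-4.82, -2.47, -0.12, 2.23, 4.58]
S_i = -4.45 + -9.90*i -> [-4.45, -14.35, -24.25, -34.15, -44.05]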